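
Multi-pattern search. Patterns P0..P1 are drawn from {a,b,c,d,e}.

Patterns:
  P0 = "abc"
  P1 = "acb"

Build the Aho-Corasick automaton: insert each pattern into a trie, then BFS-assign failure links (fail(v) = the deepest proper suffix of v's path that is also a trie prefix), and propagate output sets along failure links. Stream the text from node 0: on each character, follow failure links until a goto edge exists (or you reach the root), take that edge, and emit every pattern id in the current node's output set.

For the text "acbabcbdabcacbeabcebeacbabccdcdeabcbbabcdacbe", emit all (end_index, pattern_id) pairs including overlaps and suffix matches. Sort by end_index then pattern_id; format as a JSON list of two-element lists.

Build:
Trie (insert patterns):
  0='ε' goto a→1
  1='a' goto b→2 c→4
  2='ab' goto c→3
  3='abc' goto ·  ←P0
  4='ac' goto b→5
  5='acb' goto ·  ←P1

Failure links (BFS by depth):
  n1('a'): parent n0 fail=0; on 'a' 0 → fail=0;  out ∅∪∅=∅
  n2('ab'): parent n1 fail=0; on 'b' 0 → fail=0;  out ∅∪∅=∅
  n4('ac'): parent n1 fail=0; on 'c' 0 → fail=0;  out ∅∪∅=∅
  n3('abc'): parent n2 fail=0; on 'c' 0 → fail=0;  out {0}∪∅={0}
  n5('acb'): parent n4 fail=0; on 'b' 0 → fail=0;  out {1}∪∅={1}

Scan:
pos 0 'a': at 1
pos 1 'c': at 4
pos 2 'b': at 5  emit P1@[0:2]
pos 3 'a': at 1 (fail-walked)
pos 4 'b': at 2
pos 5 'c': at 3  emit P0@[3:5]
pos 6 'b': at 0 (fail-walked)
pos 7 'd': at 0
pos 8 'a': at 1
pos 9 'b': at 2
pos 10 'c': at 3  emit P0@[8:10]
pos 11 'a': at 1 (fail-walked)
pos 12 'c': at 4
pos 13 'b': at 5  emit P1@[11:13]
pos 14 'e': at 0 (fail-walked)
pos 15 'a': at 1
pos 16 'b': at 2
pos 17 'c': at 3  emit P0@[15:17]
pos 18 'e': at 0 (fail-walked)
pos 19 'b': at 0
pos 20 'e': at 0
pos 21 'a': at 1
pos 22 'c': at 4
pos 23 'b': at 5  emit P1@[21:23]
pos 24 'a': at 1 (fail-walked)
pos 25 'b': at 2
pos 26 'c': at 3  emit P0@[24:26]
pos 27 'c': at 0 (fail-walked)
pos 28 'd': at 0
pos 29 'c': at 0
pos 30 'd': at 0
pos 31 'e': at 0
pos 32 'a': at 1
pos 33 'b': at 2
pos 34 'c': at 3  emit P0@[32:34]
pos 35 'b': at 0 (fail-walked)
pos 36 'b': at 0
pos 37 'a': at 1
pos 38 'b': at 2
pos 39 'c': at 3  emit P0@[37:39]
pos 40 'd': at 0 (fail-walked)
pos 41 'a': at 1
pos 42 'c': at 4
pos 43 'b': at 5  emit P1@[41:43]
pos 44 'e': at 0 (fail-walked)

Result: [[2,1],[5,0],[10,0],[13,1],[17,0],[23,1],[26,0],[34,0],[39,0],[43,1]]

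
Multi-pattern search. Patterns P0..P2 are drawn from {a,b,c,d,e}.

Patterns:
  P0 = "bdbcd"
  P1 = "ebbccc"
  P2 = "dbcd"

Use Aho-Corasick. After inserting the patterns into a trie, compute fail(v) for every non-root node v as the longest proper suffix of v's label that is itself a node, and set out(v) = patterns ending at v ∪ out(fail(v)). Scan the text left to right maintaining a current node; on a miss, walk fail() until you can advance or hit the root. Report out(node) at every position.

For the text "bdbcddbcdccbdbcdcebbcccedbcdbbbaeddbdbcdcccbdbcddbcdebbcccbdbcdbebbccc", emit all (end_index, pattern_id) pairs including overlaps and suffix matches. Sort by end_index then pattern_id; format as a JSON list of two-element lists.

Build automaton:
Trie nodes:
  0='ε' goto b→1 d→12 e→6
  1='b' goto d→2
  2='bd' goto b→3
  3='bdb' goto c→4
  4='bdbc' goto d→5
  5='bdbcd' goto ·  [P0 ends]
  6='e' goto b→7
  7='eb' goto b→8
  8='ebb' goto c→9
  9='ebbc' goto c→10
  10='ebbcc' goto c→11
  11='ebbccc' goto ·  [P1 ends]
  12='d' goto b→13
  13='db' goto c→14
  14='dbc' goto d→15
  15='dbcd' goto ·  [P2 ends]

Failure links (BFS by depth):
  n1('b'): parent n0 fail=0; on 'b' 0 → fail=0;  out ∅∪∅=∅
  n6('e'): parent n0 fail=0; on 'e' 0 → fail=0;  out ∅∪∅=∅
  n12('d'): parent n0 fail=0; on 'd' 0 → fail=0;  out ∅∪∅=∅
  n2('bd'): parent n1 fail=0; on 'd' 0 → fail=12;  out ∅∪∅=∅
  n7('eb'): parent n6 fail=0; on 'b' 0 → fail=1;  out ∅∪∅=∅
  n13('db'): parent n12 fail=0; on 'b' 0 → fail=1;  out ∅∪∅=∅
  n3('bdb'): parent n2 fail=12; on 'b' 12 → fail=13;  out ∅∪∅=∅
  n8('ebb'): parent n7 fail=1; on 'b' 1→0 → fail=1;  out ∅∪∅=∅
  n14('dbc'): parent n13 fail=1; on 'c' 1→0 → fail=0;  out ∅∪∅=∅
  n4('bdbc'): parent n3 fail=13; on 'c' 13 → fail=14;  out ∅∪∅=∅
  n9('ebbc'): parent n8 fail=1; on 'c' 1→0 → fail=0;  out ∅∪∅=∅
  n15('dbcd'): parent n14 fail=0; on 'd' 0 → fail=12;  out {2}∪∅={2}
  n5('bdbcd'): parent n4 fail=14; on 'd' 14 → fail=15;  out {0}∪{2}={0,2}
  n10('ebbcc'): parent n9 fail=0; on 'c' 0 → fail=0;  out ∅∪∅=∅
  n11('ebbccc'): parent n10 fail=0; on 'c' 0 → fail=0;  out {1}∪∅={1}

Text stream:
pos 0 'b': at 1
pos 1 'd': at 2
pos 2 'b': at 3
pos 3 'c': at 4
pos 4 'd': at 5  → match P0@[0:4],P2@[1:4]
pos 5 'd': at 12 (fail-walked)
pos 6 'b': at 13
pos 7 'c': at 14
pos 8 'd': at 15  → match P2@[5:8]
pos 9 'c': at 0 (fail-walked)
pos 10 'c': at 0
pos 11 'b': at 1
pos 12 'd': at 2
pos 13 'b': at 3
pos 14 'c': at 4
pos 15 'd': at 5  → match P0@[11:15],P2@[12:15]
pos 16 'c': at 0 (fail-walked)
pos 17 'e': at 6
pos 18 'b': at 7
pos 19 'b': at 8
pos 20 'c': at 9
pos 21 'c': at 10
pos 22 'c': at 11  → match P1@[17:22]
pos 23 'e': at 6 (fail-walked)
pos 24 'd': at 12 (fail-walked)
pos 25 'b': at 13
pos 26 'c': at 14
pos 27 'd': at 15  → match P2@[24:27]
pos 28 'b': at 13 (fail-walked)
pos 29 'b': at 1 (fail-walked)
pos 30 'b': at 1 (fail-walked)
pos 31 'a': at 0 (fail-walked)
pos 32 'e': at 6
pos 33 'd': at 12 (fail-walked)
pos 34 'd': at 12 (fail-walked)
pos 35 'b': at 13
pos 36 'd': at 2 (fail-walked)
pos 37 'b': at 3
pos 38 'c': at 4
pos 39 'd': at 5  → match P0@[35:39],P2@[36:39]
pos 40 'c': at 0 (fail-walked)
pos 41 'c': at 0
pos 42 'c': at 0
pos 43 'b': at 1
pos 44 'd': at 2
pos 45 'b': at 3
pos 46 'c': at 4
pos 47 'd': at 5  → match P0@[43:47],P2@[44:47]
pos 48 'd': at 12 (fail-walked)
pos 49 'b': at 13
pos 50 'c': at 14
pos 51 'd': at 15  → match P2@[48:51]
pos 52 'e': at 6 (fail-walked)
pos 53 'b': at 7
pos 54 'b': at 8
pos 55 'c': at 9
pos 56 'c': at 10
pos 57 'c': at 11  → match P1@[52:57]
pos 58 'b': at 1 (fail-walked)
pos 59 'd': at 2
pos 60 'b': at 3
pos 61 'c': at 4
pos 62 'd': at 5  → match P0@[58:62],P2@[59:62]
pos 63 'b': at 13 (fail-walked)
pos 64 'e': at 6 (fail-walked)
pos 65 'b': at 7
pos 66 'b': at 8
pos 67 'c': at 9
pos 68 'c': at 10
pos 69 'c': at 11  → match P1@[64:69]

All matches (sorted): [[4,0],[4,2],[8,2],[15,0],[15,2],[22,1],[27,2],[39,0],[39,2],[47,0],[47,2],[51,2],[57,1],[62,0],[62,2],[69,1]]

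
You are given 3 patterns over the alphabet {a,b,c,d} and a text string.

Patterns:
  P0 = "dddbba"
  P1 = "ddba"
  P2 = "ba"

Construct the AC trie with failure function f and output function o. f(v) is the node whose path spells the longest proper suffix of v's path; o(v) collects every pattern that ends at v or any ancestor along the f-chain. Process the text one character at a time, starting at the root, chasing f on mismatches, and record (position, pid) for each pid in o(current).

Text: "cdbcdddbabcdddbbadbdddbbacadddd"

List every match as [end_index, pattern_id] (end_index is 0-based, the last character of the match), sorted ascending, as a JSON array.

Construct AC machine:
Trie (insert patterns):
  0='ε' goto b→9 d→1
  1='d' goto d→2
  2='dd' goto b→7 d→3
  3='ddd' goto b→4
  4='dddb' goto b→5
  5='dddbb' goto a→6
  6='dddbba' goto ·  [P0 ends]
  7='ddb' goto a→8
  8='ddba' goto ·  [P1 ends]
  9='b' goto a→10
  10='ba' goto ·  [P2 ends]

Failure links (BFS by depth):
  n1('d'): parent n0 fail=0; on 'd' 0 → fail=0;  out ∅∪∅=∅
  n9('b'): parent n0 fail=0; on 'b' 0 → fail=0;  out ∅∪∅=∅
  n2('dd'): parent n1 fail=0; on 'd' 0 → fail=1;  out ∅∪∅=∅
  n10('ba'): parent n9 fail=0; on 'a' 0 → fail=0;  out {2}∪∅={2}
  n3('ddd'): parent n2 fail=1; on 'd' 1 → fail=2;  out ∅∪∅=∅
  n7('ddb'): parent n2 fail=1; on 'b' 1→0 → fail=9;  out ∅∪∅=∅
  n4('dddb'): parent n3 fail=2; on 'b' 2 → fail=7;  out ∅∪∅=∅
  n8('ddba'): parent n7 fail=9; on 'a' 9 → fail=10;  out {1}∪{2}={1,2}
  n5('dddbb'): parent n4 fail=7; on 'b' 7→9→0 → fail=9;  out ∅∪∅=∅
  n6('dddbba'): parent n5 fail=9; on 'a' 9 → fail=10;  out {0}∪{2}={0,2}

Scan:
[0] read 'c'  n0⇒n0
[1] read 'd'  n0⇒n1
[2] read 'b'  n1⇒n9 (fail-walked)
[3] read 'c'  n9⇒n0 (fail-walked)
[4] read 'd'  n0⇒n1
[5] read 'd'  n1⇒n2
[6] read 'd'  n2⇒n3
[7] read 'b'  n3⇒n4
[8] read 'a'  n4⇒n8 (fail-walked)  ** P1@[5:8],P2@[7:8]
[9] read 'b'  n8⇒n9 (fail-walked)
[10] read 'c'  n9⇒n0 (fail-walked)
[11] read 'd'  n0⇒n1
[12] read 'd'  n1⇒n2
[13] read 'd'  n2⇒n3
[14] read 'b'  n3⇒n4
[15] read 'b'  n4⇒n5
[16] read 'a'  n5⇒n6  ** P0@[11:16],P2@[15:16]
[17] read 'd'  n6⇒n1 (fail-walked)
[18] read 'b'  n1⇒n9 (fail-walked)
[19] read 'd'  n9⇒n1 (fail-walked)
[20] read 'd'  n1⇒n2
[21] read 'd'  n2⇒n3
[22] read 'b'  n3⇒n4
[23] read 'b'  n4⇒n5
[24] read 'a'  n5⇒n6  ** P0@[19:24],P2@[23:24]
[25] read 'c'  n6⇒n0 (fail-walked)
[26] read 'a'  n0⇒n0
[27] read 'd'  n0⇒n1
[28] read 'd'  n1⇒n2
[29] read 'd'  n2⇒n3
[30] read 'd'  n3⇒n3 (fail-walked)

Result: [[8,1],[8,2],[16,0],[16,2],[24,0],[24,2]]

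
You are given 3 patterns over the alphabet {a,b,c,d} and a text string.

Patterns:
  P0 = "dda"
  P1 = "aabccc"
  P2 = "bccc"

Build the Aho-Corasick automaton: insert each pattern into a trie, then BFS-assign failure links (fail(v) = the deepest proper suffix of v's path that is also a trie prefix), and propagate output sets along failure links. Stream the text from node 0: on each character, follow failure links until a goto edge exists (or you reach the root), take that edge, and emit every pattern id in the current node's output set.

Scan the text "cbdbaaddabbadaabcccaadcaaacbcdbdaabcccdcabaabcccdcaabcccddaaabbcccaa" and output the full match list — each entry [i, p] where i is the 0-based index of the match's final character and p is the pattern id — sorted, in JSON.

Build automaton:
Trie (insert patterns):
  n0 'ε': a→4 b→10 d→1
  n1 'd': d→2
  n2 'dd': a→3
  n3 'dda': ·  [P0 ends]
  n4 'a': a→5
  n5 'aa': b→6
  n6 'aab': c→7
  n7 'aabc': c→8
  n8 'aabcc': c→9
  n9 'aabccc': ·  [P1 ends]
  n10 'b': c→11
  n11 'bc': c→12
  n12 'bcc': c→13
  n13 'bccc': ·  [P2 ends]

Failure links (BFS by depth):
  fail(1) 'd': from fail(0)=0 chase 'd': 0 ⇒ 0;  out=∅∪out(0)=∅
  fail(4) 'a': from fail(0)=0 chase 'a': 0 ⇒ 0;  out=∅∪out(0)=∅
  fail(10) 'b': from fail(0)=0 chase 'b': 0 ⇒ 0;  out=∅∪out(0)=∅
  fail(2) 'dd': from fail(1)=0 chase 'd': 0 ⇒ 1;  out=∅∪out(1)=∅
  fail(5) 'aa': from fail(4)=0 chase 'a': 0 ⇒ 4;  out=∅∪out(4)=∅
  fail(11) 'bc': from fail(10)=0 chase 'c': 0 ⇒ 0;  out=∅∪out(0)=∅
  fail(3) 'dda': from fail(2)=1 chase 'a': 1→0 ⇒ 4;  out={0}∪out(4)={0}
  fail(6) 'aab': from fail(5)=4 chase 'b': 4→0 ⇒ 10;  out=∅∪out(10)=∅
  fail(12) 'bcc': from fail(11)=0 chase 'c': 0 ⇒ 0;  out=∅∪out(0)=∅
  fail(7) 'aabc': from fail(6)=10 chase 'c': 10 ⇒ 11;  out=∅∪out(11)=∅
  fail(13) 'bccc': from fail(12)=0 chase 'c': 0 ⇒ 0;  out={2}∪out(0)={2}
  fail(8) 'aabcc': from fail(7)=11 chase 'c': 11 ⇒ 12;  out=∅∪out(12)=∅
  fail(9) 'aabccc': from fail(8)=12 chase 'c': 12 ⇒ 13;  out={1}∪out(13)={1,2}

Run:
pos 0 'c': at 0
pos 1 'b': at 10
pos 2 'd': at 1 (via fail)
pos 3 'b': at 10 (via fail)
pos 4 'a': at 4 (via fail)
pos 5 'a': at 5
pos 6 'd': at 1 (via fail)
pos 7 'd': at 2
pos 8 'a': at 3  → match P0@[6:8]
pos 9 'b': at 10 (via fail)
pos 10 'b': at 10 (via fail)
pos 11 'a': at 4 (via fail)
pos 12 'd': at 1 (via fail)
pos 13 'a': at 4 (via fail)
pos 14 'a': at 5
pos 15 'b': at 6
pos 16 'c': at 7
pos 17 'c': at 8
pos 18 'c': at 9  → match P1@[13:18],P2@[15:18]
pos 19 'a': at 4 (via fail)
pos 20 'a': at 5
pos 21 'd': at 1 (via fail)
pos 22 'c': at 0 (via fail)
pos 23 'a': at 4
pos 24 'a': at 5
pos 25 'a': at 5 (via fail)
pos 26 'c': at 0 (via fail)
pos 27 'b': at 10
pos 28 'c': at 11
pos 29 'd': at 1 (via fail)
pos 30 'b': at 10 (via fail)
pos 31 'd': at 1 (via fail)
pos 32 'a': at 4 (via fail)
pos 33 'a': at 5
pos 34 'b': at 6
pos 35 'c': at 7
pos 36 'c': at 8
pos 37 'c': at 9  → match P1@[32:37],P2@[34:37]
pos 38 'd': at 1 (via fail)
pos 39 'c': at 0 (via fail)
pos 40 'a': at 4
pos 41 'b': at 10 (via fail)
pos 42 'a': at 4 (via fail)
pos 43 'a': at 5
pos 44 'b': at 6
pos 45 'c': at 7
pos 46 'c': at 8
pos 47 'c': at 9  → match P1@[42:47],P2@[44:47]
pos 48 'd': at 1 (via fail)
pos 49 'c': at 0 (via fail)
pos 50 'a': at 4
pos 51 'a': at 5
pos 52 'b': at 6
pos 53 'c': at 7
pos 54 'c': at 8
pos 55 'c': at 9  → match P1@[50:55],P2@[52:55]
pos 56 'd': at 1 (via fail)
pos 57 'd': at 2
pos 58 'a': at 3  → match P0@[56:58]
pos 59 'a': at 5 (via fail)
pos 60 'a': at 5 (via fail)
pos 61 'b': at 6
pos 62 'b': at 10 (via fail)
pos 63 'c': at 11
pos 64 'c': at 12
pos 65 'c': at 13  → match P2@[62:65]
pos 66 'a': at 4 (via fail)
pos 67 'a': at 5

Result: [[8,0],[18,1],[18,2],[37,1],[37,2],[47,1],[47,2],[55,1],[55,2],[58,0],[65,2]]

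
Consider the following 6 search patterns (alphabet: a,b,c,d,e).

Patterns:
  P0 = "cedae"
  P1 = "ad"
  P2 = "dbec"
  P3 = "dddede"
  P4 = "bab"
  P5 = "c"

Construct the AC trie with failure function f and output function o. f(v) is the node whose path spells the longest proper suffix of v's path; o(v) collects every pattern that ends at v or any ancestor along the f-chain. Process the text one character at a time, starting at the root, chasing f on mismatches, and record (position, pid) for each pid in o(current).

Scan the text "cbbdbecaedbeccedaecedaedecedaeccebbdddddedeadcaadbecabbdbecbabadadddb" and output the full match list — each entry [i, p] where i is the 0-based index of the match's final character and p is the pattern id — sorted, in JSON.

Build:
Trie (insert patterns):
  0='ε' goto a→6 b→17 c→1 d→8
  1='c' goto e→2  [P5 ends]
  2='ce' goto d→3
  3='ced' goto a→4
  4='ceda' goto e→5
  5='cedae' goto ·  [P0 ends]
  6='a' goto d→7
  7='ad' goto ·  [P1 ends]
  8='d' goto b→9 d→12
  9='db' goto e→10
  10='dbe' goto c→11
  11='dbec' goto ·  [P2 ends]
  12='dd' goto d→13
  13='ddd' goto e→14
  14='ddde' goto d→15
  15='ddded' goto e→16
  16='dddede' goto ·  [P3 ends]
  17='b' goto a→18
  18='ba' goto b→19
  19='bab' goto ·  [P4 ends]

Failure links (BFS by depth):
  fail(1) 'c': from fail(0)=0 chase 'c': 0 ⇒ 0;  out={5}∪out(0)={5}
  fail(6) 'a': from fail(0)=0 chase 'a': 0 ⇒ 0;  out=∅∪out(0)=∅
  fail(8) 'd': from fail(0)=0 chase 'd': 0 ⇒ 0;  out=∅∪out(0)=∅
  fail(17) 'b': from fail(0)=0 chase 'b': 0 ⇒ 0;  out=∅∪out(0)=∅
  fail(2) 'ce': from fail(1)=0 chase 'e': 0 ⇒ 0;  out=∅∪out(0)=∅
  fail(7) 'ad': from fail(6)=0 chase 'd': 0 ⇒ 8;  out={1}∪out(8)={1}
  fail(9) 'db': from fail(8)=0 chase 'b': 0 ⇒ 17;  out=∅∪out(17)=∅
  fail(12) 'dd': from fail(8)=0 chase 'd': 0 ⇒ 8;  out=∅∪out(8)=∅
  fail(18) 'ba': from fail(17)=0 chase 'a': 0 ⇒ 6;  out=∅∪out(6)=∅
  fail(3) 'ced': from fail(2)=0 chase 'd': 0 ⇒ 8;  out=∅∪out(8)=∅
  fail(10) 'dbe': from fail(9)=17 chase 'e': 17→0 ⇒ 0;  out=∅∪out(0)=∅
  fail(13) 'ddd': from fail(12)=8 chase 'd': 8 ⇒ 12;  out=∅∪out(12)=∅
  fail(19) 'bab': from fail(18)=6 chase 'b': 6→0 ⇒ 17;  out={4}∪out(17)={4}
  fail(4) 'ceda': from fail(3)=8 chase 'a': 8→0 ⇒ 6;  out=∅∪out(6)=∅
  fail(11) 'dbec': from fail(10)=0 chase 'c': 0 ⇒ 1;  out={2}∪out(1)={2,5}
  fail(14) 'ddde': from fail(13)=12 chase 'e': 12→8→0 ⇒ 0;  out=∅∪out(0)=∅
  fail(5) 'cedae': from fail(4)=6 chase 'e': 6→0 ⇒ 0;  out={0}∪out(0)={0}
  fail(15) 'ddded': from fail(14)=0 chase 'd': 0 ⇒ 8;  out=∅∪out(8)=∅
  fail(16) 'dddede': from fail(15)=8 chase 'e': 8→0 ⇒ 0;  out={3}∪out(0)={3}

Run:
i=0 'c': node 0→1  → match P5@[0:0]
i=1 'b': node 1→17 ·f
i=2 'b': node 17→17 ·f
i=3 'd': node 17→8 ·f
i=4 'b': node 8→9
i=5 'e': node 9→10
i=6 'c': node 10→11  → match P2@[3:6],P5@[6:6]
i=7 'a': node 11→6 ·f
i=8 'e': node 6→0 ·f
i=9 'd': node 0→8
i=10 'b': node 8→9
i=11 'e': node 9→10
i=12 'c': node 10→11  → match P2@[9:12],P5@[12:12]
i=13 'c': node 11→1 ·f  → match P5@[13:13]
i=14 'e': node 1→2
i=15 'd': node 2→3
i=16 'a': node 3→4
i=17 'e': node 4→5  → match P0@[13:17]
i=18 'c': node 5→1 ·f  → match P5@[18:18]
i=19 'e': node 1→2
i=20 'd': node 2→3
i=21 'a': node 3→4
i=22 'e': node 4→5  → match P0@[18:22]
i=23 'd': node 5→8 ·f
i=24 'e': node 8→0 ·f
i=25 'c': node 0→1  → match P5@[25:25]
i=26 'e': node 1→2
i=27 'd': node 2→3
i=28 'a': node 3→4
i=29 'e': node 4→5  → match P0@[25:29]
i=30 'c': node 5→1 ·f  → match P5@[30:30]
i=31 'c': node 1→1 ·f  → match P5@[31:31]
i=32 'e': node 1→2
i=33 'b': node 2→17 ·f
i=34 'b': node 17→17 ·f
i=35 'd': node 17→8 ·f
i=36 'd': node 8→12
i=37 'd': node 12→13
i=38 'd': node 13→13 ·f
i=39 'd': node 13→13 ·f
i=40 'e': node 13→14
i=41 'd': node 14→15
i=42 'e': node 15→16  → match P3@[37:42]
i=43 'a': node 16→6 ·f
i=44 'd': node 6→7  → match P1@[43:44]
i=45 'c': node 7→1 ·f  → match P5@[45:45]
i=46 'a': node 1→6 ·f
i=47 'a': node 6→6 ·f
i=48 'd': node 6→7  → match P1@[47:48]
i=49 'b': node 7→9 ·f
i=50 'e': node 9→10
i=51 'c': node 10→11  → match P2@[48:51],P5@[51:51]
i=52 'a': node 11→6 ·f
i=53 'b': node 6→17 ·f
i=54 'b': node 17→17 ·f
i=55 'd': node 17→8 ·f
i=56 'b': node 8→9
i=57 'e': node 9→10
i=58 'c': node 10→11  → match P2@[55:58],P5@[58:58]
i=59 'b': node 11→17 ·f
i=60 'a': node 17→18
i=61 'b': node 18→19  → match P4@[59:61]
i=62 'a': node 19→18 ·f
i=63 'd': node 18→7 ·f  → match P1@[62:63]
i=64 'a': node 7→6 ·f
i=65 'd': node 6→7  → match P1@[64:65]
i=66 'd': node 7→12 ·f
i=67 'd': node 12→13
i=68 'b': node 13→9 ·f

All matches (sorted): [[0,5],[6,2],[6,5],[12,2],[12,5],[13,5],[17,0],[18,5],[22,0],[25,5],[29,0],[30,5],[31,5],[42,3],[44,1],[45,5],[48,1],[51,2],[51,5],[58,2],[58,5],[61,4],[63,1],[65,1]]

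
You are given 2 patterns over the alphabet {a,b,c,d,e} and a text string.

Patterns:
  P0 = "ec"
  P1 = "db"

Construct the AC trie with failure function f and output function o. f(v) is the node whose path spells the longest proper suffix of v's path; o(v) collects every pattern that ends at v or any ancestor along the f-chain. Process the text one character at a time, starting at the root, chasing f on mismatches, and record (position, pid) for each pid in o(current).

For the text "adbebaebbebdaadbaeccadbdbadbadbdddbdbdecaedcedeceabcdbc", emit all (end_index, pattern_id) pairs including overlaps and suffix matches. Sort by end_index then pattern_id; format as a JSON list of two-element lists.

Build:
Trie (insert patterns):
  0='ε' goto d→3 e→1
  1='e' goto c→2
  2='ec' goto ·  ←P0
  3='d' goto b→4
  4='db' goto ·  ←P1

Failure links (BFS by depth):
  fail(1) 'e': from fail(0)=0 chase 'e': 0 ⇒ 0;  out=∅∪out(0)=∅
  fail(3) 'd': from fail(0)=0 chase 'd': 0 ⇒ 0;  out=∅∪out(0)=∅
  fail(2) 'ec': from fail(1)=0 chase 'c': 0 ⇒ 0;  out={0}∪out(0)={0}
  fail(4) 'db': from fail(3)=0 chase 'b': 0 ⇒ 0;  out={1}∪out(0)={1}

Scan:
pos 0 'a': at 0
pos 1 'd': at 3
pos 2 'b': at 4  → match P1@[1:2]
pos 3 'e': at 1 (via fail)
pos 4 'b': at 0 (via fail)
pos 5 'a': at 0
pos 6 'e': at 1
pos 7 'b': at 0 (via fail)
pos 8 'b': at 0
pos 9 'e': at 1
pos 10 'b': at 0 (via fail)
pos 11 'd': at 3
pos 12 'a': at 0 (via fail)
pos 13 'a': at 0
pos 14 'd': at 3
pos 15 'b': at 4  → match P1@[14:15]
pos 16 'a': at 0 (via fail)
pos 17 'e': at 1
pos 18 'c': at 2  → match P0@[17:18]
pos 19 'c': at 0 (via fail)
pos 20 'a': at 0
pos 21 'd': at 3
pos 22 'b': at 4  → match P1@[21:22]
pos 23 'd': at 3 (via fail)
pos 24 'b': at 4  → match P1@[23:24]
pos 25 'a': at 0 (via fail)
pos 26 'd': at 3
pos 27 'b': at 4  → match P1@[26:27]
pos 28 'a': at 0 (via fail)
pos 29 'd': at 3
pos 30 'b': at 4  → match P1@[29:30]
pos 31 'd': at 3 (via fail)
pos 32 'd': at 3 (via fail)
pos 33 'd': at 3 (via fail)
pos 34 'b': at 4  → match P1@[33:34]
pos 35 'd': at 3 (via fail)
pos 36 'b': at 4  → match P1@[35:36]
pos 37 'd': at 3 (via fail)
pos 38 'e': at 1 (via fail)
pos 39 'c': at 2  → match P0@[38:39]
pos 40 'a': at 0 (via fail)
pos 41 'e': at 1
pos 42 'd': at 3 (via fail)
pos 43 'c': at 0 (via fail)
pos 44 'e': at 1
pos 45 'd': at 3 (via fail)
pos 46 'e': at 1 (via fail)
pos 47 'c': at 2  → match P0@[46:47]
pos 48 'e': at 1 (via fail)
pos 49 'a': at 0 (via fail)
pos 50 'b': at 0
pos 51 'c': at 0
pos 52 'd': at 3
pos 53 'b': at 4  → match P1@[52:53]
pos 54 'c': at 0 (via fail)

Result: [[2,1],[15,1],[18,0],[22,1],[24,1],[27,1],[30,1],[34,1],[36,1],[39,0],[47,0],[53,1]]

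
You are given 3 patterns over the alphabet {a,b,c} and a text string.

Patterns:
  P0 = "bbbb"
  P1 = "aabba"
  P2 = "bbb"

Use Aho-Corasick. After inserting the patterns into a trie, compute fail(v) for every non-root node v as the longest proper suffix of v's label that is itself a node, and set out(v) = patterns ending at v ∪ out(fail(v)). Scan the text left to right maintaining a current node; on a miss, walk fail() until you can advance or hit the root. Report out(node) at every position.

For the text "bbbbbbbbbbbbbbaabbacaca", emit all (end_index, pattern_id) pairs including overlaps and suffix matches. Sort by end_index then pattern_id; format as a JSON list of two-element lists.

Build:
Trie (insert patterns):
  0='ε' goto a→5 b→1
  1='b' goto b→2
  2='bb' goto b→3
  3='bbb' goto b→4  ←P2
  4='bbbb' goto ·  ←P0
  5='a' goto a→6
  6='aa' goto b→7
  7='aab' goto b→8
  8='aabb' goto a→9
  9='aabba' goto ·  ←P1

Failure links (BFS by depth):
  fail(1) 'b': from fail(0)=0 chase 'b': 0 ⇒ 0;  out=∅∪out(0)=∅
  fail(5) 'a': from fail(0)=0 chase 'a': 0 ⇒ 0;  out=∅∪out(0)=∅
  fail(2) 'bb': from fail(1)=0 chase 'b': 0 ⇒ 1;  out=∅∪out(1)=∅
  fail(6) 'aa': from fail(5)=0 chase 'a': 0 ⇒ 5;  out=∅∪out(5)=∅
  fail(3) 'bbb': from fail(2)=1 chase 'b': 1 ⇒ 2;  out={2}∪out(2)={2}
  fail(7) 'aab': from fail(6)=5 chase 'b': 5→0 ⇒ 1;  out=∅∪out(1)=∅
  fail(4) 'bbbb': from fail(3)=2 chase 'b': 2 ⇒ 3;  out={0}∪out(3)={0,2}
  fail(8) 'aabb': from fail(7)=1 chase 'b': 1 ⇒ 2;  out=∅∪out(2)=∅
  fail(9) 'aabba': from fail(8)=2 chase 'a': 2→1→0 ⇒ 5;  out={1}∪out(5)={1}

Run:
pos 0 'b': at 1
pos 1 'b': at 2
pos 2 'b': at 3  ** P2@[0:2]
pos 3 'b': at 4  ** P0@[0:3],P2@[1:3]
pos 4 'b': at 4 ·f  ** P0@[1:4],P2@[2:4]
pos 5 'b': at 4 ·f  ** P0@[2:5],P2@[3:5]
pos 6 'b': at 4 ·f  ** P0@[3:6],P2@[4:6]
pos 7 'b': at 4 ·f  ** P0@[4:7],P2@[5:7]
pos 8 'b': at 4 ·f  ** P0@[5:8],P2@[6:8]
pos 9 'b': at 4 ·f  ** P0@[6:9],P2@[7:9]
pos 10 'b': at 4 ·f  ** P0@[7:10],P2@[8:10]
pos 11 'b': at 4 ·f  ** P0@[8:11],P2@[9:11]
pos 12 'b': at 4 ·f  ** P0@[9:12],P2@[10:12]
pos 13 'b': at 4 ·f  ** P0@[10:13],P2@[11:13]
pos 14 'a': at 5 ·f
pos 15 'a': at 6
pos 16 'b': at 7
pos 17 'b': at 8
pos 18 'a': at 9  ** P1@[14:18]
pos 19 'c': at 0 ·f
pos 20 'a': at 5
pos 21 'c': at 0 ·f
pos 22 'a': at 5

Matches: [[2,2],[3,0],[3,2],[4,0],[4,2],[5,0],[5,2],[6,0],[6,2],[7,0],[7,2],[8,0],[8,2],[9,0],[9,2],[10,0],[10,2],[11,0],[11,2],[12,0],[12,2],[13,0],[13,2],[18,1]]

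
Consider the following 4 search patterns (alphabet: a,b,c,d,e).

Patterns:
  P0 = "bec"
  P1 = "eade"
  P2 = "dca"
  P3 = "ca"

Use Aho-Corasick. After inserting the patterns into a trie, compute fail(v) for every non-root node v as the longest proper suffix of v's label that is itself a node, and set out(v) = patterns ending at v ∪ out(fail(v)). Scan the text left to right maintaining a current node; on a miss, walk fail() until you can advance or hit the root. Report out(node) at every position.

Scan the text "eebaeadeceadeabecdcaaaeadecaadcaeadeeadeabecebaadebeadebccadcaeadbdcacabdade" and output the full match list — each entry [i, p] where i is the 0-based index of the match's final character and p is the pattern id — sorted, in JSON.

Build automaton:
Trie nodes:
  n0 'ε': b→1 c→11 d→8 e→4
  n1 'b': e→2
  n2 'be': c→3
  n3 'bec': ·  ←P0
  n4 'e': a→5
  n5 'ea': d→6
  n6 'ead': e→7
  n7 'eade': ·  ←P1
  n8 'd': c→9
  n9 'dc': a→10
  n10 'dca': ·  ←P2
  n11 'c': a→12
  n12 'ca': ·  ←P3

Failure links (BFS by depth):
  fail(1) 'b': from fail(0)=0 chase 'b': 0 ⇒ 0;  out=∅∪out(0)=∅
  fail(4) 'e': from fail(0)=0 chase 'e': 0 ⇒ 0;  out=∅∪out(0)=∅
  fail(8) 'd': from fail(0)=0 chase 'd': 0 ⇒ 0;  out=∅∪out(0)=∅
  fail(11) 'c': from fail(0)=0 chase 'c': 0 ⇒ 0;  out=∅∪out(0)=∅
  fail(2) 'be': from fail(1)=0 chase 'e': 0 ⇒ 4;  out=∅∪out(4)=∅
  fail(5) 'ea': from fail(4)=0 chase 'a': 0 ⇒ 0;  out=∅∪out(0)=∅
  fail(9) 'dc': from fail(8)=0 chase 'c': 0 ⇒ 11;  out=∅∪out(11)=∅
  fail(12) 'ca': from fail(11)=0 chase 'a': 0 ⇒ 0;  out={3}∪out(0)={3}
  fail(3) 'bec': from fail(2)=4 chase 'c': 4→0 ⇒ 11;  out={0}∪out(11)={0}
  fail(6) 'ead': from fail(5)=0 chase 'd': 0 ⇒ 8;  out=∅∪out(8)=∅
  fail(10) 'dca': from fail(9)=11 chase 'a': 11 ⇒ 12;  out={2}∪out(12)={2,3}
  fail(7) 'eade': from fail(6)=8 chase 'e': 8→0 ⇒ 4;  out={1}∪out(4)={1}

Run:
i=0 'e': node 0→4
i=1 'e': node 4→4 (via fail)
i=2 'b': node 4→1 (via fail)
i=3 'a': node 1→0 (via fail)
i=4 'e': node 0→4
i=5 'a': node 4→5
i=6 'd': node 5→6
i=7 'e': node 6→7  emit P1@[4:7]
i=8 'c': node 7→11 (via fail)
i=9 'e': node 11→4 (via fail)
i=10 'a': node 4→5
i=11 'd': node 5→6
i=12 'e': node 6→7  emit P1@[9:12]
i=13 'a': node 7→5 (via fail)
i=14 'b': node 5→1 (via fail)
i=15 'e': node 1→2
i=16 'c': node 2→3  emit P0@[14:16]
i=17 'd': node 3→8 (via fail)
i=18 'c': node 8→9
i=19 'a': node 9→10  emit P2@[17:19],P3@[18:19]
i=20 'a': node 10→0 (via fail)
i=21 'a': node 0→0
i=22 'e': node 0→4
i=23 'a': node 4→5
i=24 'd': node 5→6
i=25 'e': node 6→7  emit P1@[22:25]
i=26 'c': node 7→11 (via fail)
i=27 'a': node 11→12  emit P3@[26:27]
i=28 'a': node 12→0 (via fail)
i=29 'd': node 0→8
i=30 'c': node 8→9
i=31 'a': node 9→10  emit P2@[29:31],P3@[30:31]
i=32 'e': node 10→4 (via fail)
i=33 'a': node 4→5
i=34 'd': node 5→6
i=35 'e': node 6→7  emit P1@[32:35]
i=36 'e': node 7→4 (via fail)
i=37 'a': node 4→5
i=38 'd': node 5→6
i=39 'e': node 6→7  emit P1@[36:39]
i=40 'a': node 7→5 (via fail)
i=41 'b': node 5→1 (via fail)
i=42 'e': node 1→2
i=43 'c': node 2→3  emit P0@[41:43]
i=44 'e': node 3→4 (via fail)
i=45 'b': node 4→1 (via fail)
i=46 'a': node 1→0 (via fail)
i=47 'a': node 0→0
i=48 'd': node 0→8
i=49 'e': node 8→4 (via fail)
i=50 'b': node 4→1 (via fail)
i=51 'e': node 1→2
i=52 'a': node 2→5 (via fail)
i=53 'd': node 5→6
i=54 'e': node 6→7  emit P1@[51:54]
i=55 'b': node 7→1 (via fail)
i=56 'c': node 1→11 (via fail)
i=57 'c': node 11→11 (via fail)
i=58 'a': node 11→12  emit P3@[57:58]
i=59 'd': node 12→8 (via fail)
i=60 'c': node 8→9
i=61 'a': node 9→10  emit P2@[59:61],P3@[60:61]
i=62 'e': node 10→4 (via fail)
i=63 'a': node 4→5
i=64 'd': node 5→6
i=65 'b': node 6→1 (via fail)
i=66 'd': node 1→8 (via fail)
i=67 'c': node 8→9
i=68 'a': node 9→10  emit P2@[66:68],P3@[67:68]
i=69 'c': node 10→11 (via fail)
i=70 'a': node 11→12  emit P3@[69:70]
i=71 'b': node 12→1 (via fail)
i=72 'd': node 1→8 (via fail)
i=73 'a': node 8→0 (via fail)
i=74 'd': node 0→8
i=75 'e': node 8→4 (via fail)

Result: [[7,1],[12,1],[16,0],[19,2],[19,3],[25,1],[27,3],[31,2],[31,3],[35,1],[39,1],[43,0],[54,1],[58,3],[61,2],[61,3],[68,2],[68,3],[70,3]]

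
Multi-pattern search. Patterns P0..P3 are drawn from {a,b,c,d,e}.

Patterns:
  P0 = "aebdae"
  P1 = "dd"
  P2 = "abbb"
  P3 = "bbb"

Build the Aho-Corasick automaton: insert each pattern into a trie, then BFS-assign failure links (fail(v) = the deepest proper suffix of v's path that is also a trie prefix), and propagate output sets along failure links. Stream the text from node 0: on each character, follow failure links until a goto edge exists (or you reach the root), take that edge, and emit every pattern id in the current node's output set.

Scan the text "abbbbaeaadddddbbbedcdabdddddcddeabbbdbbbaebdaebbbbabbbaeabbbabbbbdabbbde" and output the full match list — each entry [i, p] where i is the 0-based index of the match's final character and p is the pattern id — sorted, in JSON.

Construct AC machine:
Trie nodes:
  n0 'ε': a→1 b→12 d→7
  n1 'a': b→9 e→2
  n2 'ae': b→3
  n3 'aeb': d→4
  n4 'aebd': a→5
  n5 'aebda': e→6
  n6 'aebdae': ·  ←P0
  n7 'd': d→8
  n8 'dd': ·  ←P1
  n9 'ab': b→10
  n10 'abb': b→11
  n11 'abbb': ·  ←P2
  n12 'b': b→13
  n13 'bb': b→14
  n14 'bbb': ·  ←P3

BFS fail/out derivation:
  fail(1) 'a': from fail(0)=0 chase 'a': 0 ⇒ 0;  out=∅∪out(0)=∅
  fail(7) 'd': from fail(0)=0 chase 'd': 0 ⇒ 0;  out=∅∪out(0)=∅
  fail(12) 'b': from fail(0)=0 chase 'b': 0 ⇒ 0;  out=∅∪out(0)=∅
  fail(2) 'ae': from fail(1)=0 chase 'e': 0 ⇒ 0;  out=∅∪out(0)=∅
  fail(8) 'dd': from fail(7)=0 chase 'd': 0 ⇒ 7;  out={1}∪out(7)={1}
  fail(9) 'ab': from fail(1)=0 chase 'b': 0 ⇒ 12;  out=∅∪out(12)=∅
  fail(13) 'bb': from fail(12)=0 chase 'b': 0 ⇒ 12;  out=∅∪out(12)=∅
  fail(3) 'aeb': from fail(2)=0 chase 'b': 0 ⇒ 12;  out=∅∪out(12)=∅
  fail(10) 'abb': from fail(9)=12 chase 'b': 12 ⇒ 13;  out=∅∪out(13)=∅
  fail(14) 'bbb': from fail(13)=12 chase 'b': 12 ⇒ 13;  out={3}∪out(13)={3}
  fail(4) 'aebd': from fail(3)=12 chase 'd': 12→0 ⇒ 7;  out=∅∪out(7)=∅
  fail(11) 'abbb': from fail(10)=13 chase 'b': 13 ⇒ 14;  out={2}∪out(14)={2,3}
  fail(5) 'aebda': from fail(4)=7 chase 'a': 7→0 ⇒ 1;  out=∅∪out(1)=∅
  fail(6) 'aebdae': from fail(5)=1 chase 'e': 1 ⇒ 2;  out={0}∪out(2)={0}

Text stream:
i=0 'a': node 0→1
i=1 'b': node 1→9
i=2 'b': node 9→10
i=3 'b': node 10→11  emit P2@[0:3],P3@[1:3]
i=4 'b': node 11→14 ·f  emit P3@[2:4]
i=5 'a': node 14→1 ·f
i=6 'e': node 1→2
i=7 'a': node 2→1 ·f
i=8 'a': node 1→1 ·f
i=9 'd': node 1→7 ·f
i=10 'd': node 7→8  emit P1@[9:10]
i=11 'd': node 8→8 ·f  emit P1@[10:11]
i=12 'd': node 8→8 ·f  emit P1@[11:12]
i=13 'd': node 8→8 ·f  emit P1@[12:13]
i=14 'b': node 8→12 ·f
i=15 'b': node 12→13
i=16 'b': node 13→14  emit P3@[14:16]
i=17 'e': node 14→0 ·f
i=18 'd': node 0→7
i=19 'c': node 7→0 ·f
i=20 'd': node 0→7
i=21 'a': node 7→1 ·f
i=22 'b': node 1→9
i=23 'd': node 9→7 ·f
i=24 'd': node 7→8  emit P1@[23:24]
i=25 'd': node 8→8 ·f  emit P1@[24:25]
i=26 'd': node 8→8 ·f  emit P1@[25:26]
i=27 'd': node 8→8 ·f  emit P1@[26:27]
i=28 'c': node 8→0 ·f
i=29 'd': node 0→7
i=30 'd': node 7→8  emit P1@[29:30]
i=31 'e': node 8→0 ·f
i=32 'a': node 0→1
i=33 'b': node 1→9
i=34 'b': node 9→10
i=35 'b': node 10→11  emit P2@[32:35],P3@[33:35]
i=36 'd': node 11→7 ·f
i=37 'b': node 7→12 ·f
i=38 'b': node 12→13
i=39 'b': node 13→14  emit P3@[37:39]
i=40 'a': node 14→1 ·f
i=41 'e': node 1→2
i=42 'b': node 2→3
i=43 'd': node 3→4
i=44 'a': node 4→5
i=45 'e': node 5→6  emit P0@[40:45]
i=46 'b': node 6→3 ·f
i=47 'b': node 3→13 ·f
i=48 'b': node 13→14  emit P3@[46:48]
i=49 'b': node 14→14 ·f  emit P3@[47:49]
i=50 'a': node 14→1 ·f
i=51 'b': node 1→9
i=52 'b': node 9→10
i=53 'b': node 10→11  emit P2@[50:53],P3@[51:53]
i=54 'a': node 11→1 ·f
i=55 'e': node 1→2
i=56 'a': node 2→1 ·f
i=57 'b': node 1→9
i=58 'b': node 9→10
i=59 'b': node 10→11  emit P2@[56:59],P3@[57:59]
i=60 'a': node 11→1 ·f
i=61 'b': node 1→9
i=62 'b': node 9→10
i=63 'b': node 10→11  emit P2@[60:63],P3@[61:63]
i=64 'b': node 11→14 ·f  emit P3@[62:64]
i=65 'd': node 14→7 ·f
i=66 'a': node 7→1 ·f
i=67 'b': node 1→9
i=68 'b': node 9→10
i=69 'b': node 10→11  emit P2@[66:69],P3@[67:69]
i=70 'd': node 11→7 ·f
i=71 'e': node 7→0 ·f

All matches (sorted): [[3,2],[3,3],[4,3],[10,1],[11,1],[12,1],[13,1],[16,3],[24,1],[25,1],[26,1],[27,1],[30,1],[35,2],[35,3],[39,3],[45,0],[48,3],[49,3],[53,2],[53,3],[59,2],[59,3],[63,2],[63,3],[64,3],[69,2],[69,3]]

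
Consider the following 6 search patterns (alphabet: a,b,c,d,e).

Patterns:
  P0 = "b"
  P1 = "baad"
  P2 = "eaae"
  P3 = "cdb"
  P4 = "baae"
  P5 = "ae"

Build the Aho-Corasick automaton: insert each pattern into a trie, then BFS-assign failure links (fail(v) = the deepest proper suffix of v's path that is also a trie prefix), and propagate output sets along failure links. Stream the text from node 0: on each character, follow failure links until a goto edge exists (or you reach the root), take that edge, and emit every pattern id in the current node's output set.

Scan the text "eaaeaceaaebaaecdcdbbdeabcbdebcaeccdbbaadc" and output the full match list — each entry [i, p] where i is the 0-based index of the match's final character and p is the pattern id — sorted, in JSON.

Construct AC machine:
Trie nodes:
  0='ε' goto a→13 b→1 c→9 e→5
  1='b' goto a→2  [P0 ends]
  2='ba' goto a→3
  3='baa' goto d→4 e→12
  4='baad' goto ·  [P1 ends]
  5='e' goto a→6
  6='ea' goto a→7
  7='eaa' goto e→8
  8='eaae' goto ·  [P2 ends]
  9='c' goto d→10
  10='cd' goto b→11
  11='cdb' goto ·  [P3 ends]
  12='baae' goto ·  [P4 ends]
  13='a' goto e→14
  14='ae' goto ·  [P5 ends]

BFS fail/out derivation:
  fail(1) 'b': from fail(0)=0 chase 'b': 0 ⇒ 0;  out={0}∪out(0)={0}
  fail(5) 'e': from fail(0)=0 chase 'e': 0 ⇒ 0;  out=∅∪out(0)=∅
  fail(9) 'c': from fail(0)=0 chase 'c': 0 ⇒ 0;  out=∅∪out(0)=∅
  fail(13) 'a': from fail(0)=0 chase 'a': 0 ⇒ 0;  out=∅∪out(0)=∅
  fail(2) 'ba': from fail(1)=0 chase 'a': 0 ⇒ 13;  out=∅∪out(13)=∅
  fail(6) 'ea': from fail(5)=0 chase 'a': 0 ⇒ 13;  out=∅∪out(13)=∅
  fail(10) 'cd': from fail(9)=0 chase 'd': 0 ⇒ 0;  out=∅∪out(0)=∅
  fail(14) 'ae': from fail(13)=0 chase 'e': 0 ⇒ 5;  out={5}∪out(5)={5}
  fail(3) 'baa': from fail(2)=13 chase 'a': 13→0 ⇒ 13;  out=∅∪out(13)=∅
  fail(7) 'eaa': from fail(6)=13 chase 'a': 13→0 ⇒ 13;  out=∅∪out(13)=∅
  fail(11) 'cdb': from fail(10)=0 chase 'b': 0 ⇒ 1;  out={3}∪out(1)={0,3}
  fail(4) 'baad': from fail(3)=13 chase 'd': 13→0 ⇒ 0;  out={1}∪out(0)={1}
  fail(8) 'eaae': from fail(7)=13 chase 'e': 13 ⇒ 14;  out={2}∪out(14)={2,5}
  fail(12) 'baae': from fail(3)=13 chase 'e': 13 ⇒ 14;  out={4}∪out(14)={4,5}

Scan:
i=0 'e': node 0→5
i=1 'a': node 5→6
i=2 'a': node 6→7
i=3 'e': node 7→8  → match P2@[0:3],P5@[2:3]
i=4 'a': node 8→6 (fail-walked)
i=5 'c': node 6→9 (fail-walked)
i=6 'e': node 9→5 (fail-walked)
i=7 'a': node 5→6
i=8 'a': node 6→7
i=9 'e': node 7→8  → match P2@[6:9],P5@[8:9]
i=10 'b': node 8→1 (fail-walked)  → match P0@[10:10]
i=11 'a': node 1→2
i=12 'a': node 2→3
i=13 'e': node 3→12  → match P4@[10:13],P5@[12:13]
i=14 'c': node 12→9 (fail-walked)
i=15 'd': node 9→10
i=16 'c': node 10→9 (fail-walked)
i=17 'd': node 9→10
i=18 'b': node 10→11  → match P0@[18:18],P3@[16:18]
i=19 'b': node 11→1 (fail-walked)  → match P0@[19:19]
i=20 'd': node 1→0 (fail-walked)
i=21 'e': node 0→5
i=22 'a': node 5→6
i=23 'b': node 6→1 (fail-walked)  → match P0@[23:23]
i=24 'c': node 1→9 (fail-walked)
i=25 'b': node 9→1 (fail-walked)  → match P0@[25:25]
i=26 'd': node 1→0 (fail-walked)
i=27 'e': node 0→5
i=28 'b': node 5→1 (fail-walked)  → match P0@[28:28]
i=29 'c': node 1→9 (fail-walked)
i=30 'a': node 9→13 (fail-walked)
i=31 'e': node 13→14  → match P5@[30:31]
i=32 'c': node 14→9 (fail-walked)
i=33 'c': node 9→9 (fail-walked)
i=34 'd': node 9→10
i=35 'b': node 10→11  → match P0@[35:35],P3@[33:35]
i=36 'b': node 11→1 (fail-walked)  → match P0@[36:36]
i=37 'a': node 1→2
i=38 'a': node 2→3
i=39 'd': node 3→4  → match P1@[36:39]
i=40 'c': node 4→9 (fail-walked)

Result: [[3,2],[3,5],[9,2],[9,5],[10,0],[13,4],[13,5],[18,0],[18,3],[19,0],[23,0],[25,0],[28,0],[31,5],[35,0],[35,3],[36,0],[39,1]]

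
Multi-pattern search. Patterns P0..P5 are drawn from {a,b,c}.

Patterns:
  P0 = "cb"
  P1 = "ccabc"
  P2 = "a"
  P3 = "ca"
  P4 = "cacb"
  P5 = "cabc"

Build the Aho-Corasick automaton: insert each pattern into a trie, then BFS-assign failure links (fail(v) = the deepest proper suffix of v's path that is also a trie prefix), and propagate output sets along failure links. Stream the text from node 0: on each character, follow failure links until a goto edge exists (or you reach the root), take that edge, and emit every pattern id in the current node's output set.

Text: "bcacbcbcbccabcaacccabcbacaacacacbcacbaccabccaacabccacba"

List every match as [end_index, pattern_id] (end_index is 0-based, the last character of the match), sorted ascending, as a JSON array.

Build:
Trie (insert patterns):
  0='ε' goto a→7 c→1
  1='c' goto a→8 b→2 c→3
  2='cb' goto ·  [P0 ends]
  3='cc' goto a→4
  4='cca' goto b→5
  5='ccab' goto c→6
  6='ccabc' goto ·  [P1 ends]
  7='a' goto ·  [P2 ends]
  8='ca' goto b→11 c→9  [P3 ends]
  9='cac' goto b→10
  10='cacb' goto ·  [P4 ends]
  11='cab' goto c→12
  12='cabc' goto ·  [P5 ends]

BFS fail/out derivation:
  n1('c'): parent n0 fail=0; on 'c' 0 → fail=0;  out ∅∪∅=∅
  n7('a'): parent n0 fail=0; on 'a' 0 → fail=0;  out {2}∪∅={2}
  n2('cb'): parent n1 fail=0; on 'b' 0 → fail=0;  out {0}∪∅={0}
  n3('cc'): parent n1 fail=0; on 'c' 0 → fail=1;  out ∅∪∅=∅
  n8('ca'): parent n1 fail=0; on 'a' 0 → fail=7;  out {3}∪{2}={2,3}
  n4('cca'): parent n3 fail=1; on 'a' 1 → fail=8;  out ∅∪{2,3}={2,3}
  n9('cac'): parent n8 fail=7; on 'c' 7→0 → fail=1;  out ∅∪∅=∅
  n11('cab'): parent n8 fail=7; on 'b' 7→0 → fail=0;  out ∅∪∅=∅
  n5('ccab'): parent n4 fail=8; on 'b' 8 → fail=11;  out ∅∪∅=∅
  n10('cacb'): parent n9 fail=1; on 'b' 1 → fail=2;  out {4}∪{0}={0,4}
  n12('cabc'): parent n11 fail=0; on 'c' 0 → fail=1;  out {5}∪∅={5}
  n6('ccabc'): parent n5 fail=11; on 'c' 11 → fail=12;  out {1}∪{5}={1,5}

Run:
pos 0 'b': at 0
pos 1 'c': at 1
pos 2 'a': at 8  emit P2@[2:2],P3@[1:2]
pos 3 'c': at 9
pos 4 'b': at 10  emit P0@[3:4],P4@[1:4]
pos 5 'c': at 1 ·f
pos 6 'b': at 2  emit P0@[5:6]
pos 7 'c': at 1 ·f
pos 8 'b': at 2  emit P0@[7:8]
pos 9 'c': at 1 ·f
pos 10 'c': at 3
pos 11 'a': at 4  emit P2@[11:11],P3@[10:11]
pos 12 'b': at 5
pos 13 'c': at 6  emit P1@[9:13],P5@[10:13]
pos 14 'a': at 8 ·f  emit P2@[14:14],P3@[13:14]
pos 15 'a': at 7 ·f  emit P2@[15:15]
pos 16 'c': at 1 ·f
pos 17 'c': at 3
pos 18 'c': at 3 ·f
pos 19 'a': at 4  emit P2@[19:19],P3@[18:19]
pos 20 'b': at 5
pos 21 'c': at 6  emit P1@[17:21],P5@[18:21]
pos 22 'b': at 2 ·f  emit P0@[21:22]
pos 23 'a': at 7 ·f  emit P2@[23:23]
pos 24 'c': at 1 ·f
pos 25 'a': at 8  emit P2@[25:25],P3@[24:25]
pos 26 'a': at 7 ·f  emit P2@[26:26]
pos 27 'c': at 1 ·f
pos 28 'a': at 8  emit P2@[28:28],P3@[27:28]
pos 29 'c': at 9
pos 30 'a': at 8 ·f  emit P2@[30:30],P3@[29:30]
pos 31 'c': at 9
pos 32 'b': at 10  emit P0@[31:32],P4@[29:32]
pos 33 'c': at 1 ·f
pos 34 'a': at 8  emit P2@[34:34],P3@[33:34]
pos 35 'c': at 9
pos 36 'b': at 10  emit P0@[35:36],P4@[33:36]
pos 37 'a': at 7 ·f  emit P2@[37:37]
pos 38 'c': at 1 ·f
pos 39 'c': at 3
pos 40 'a': at 4  emit P2@[40:40],P3@[39:40]
pos 41 'b': at 5
pos 42 'c': at 6  emit P1@[38:42],P5@[39:42]
pos 43 'c': at 3 ·f
pos 44 'a': at 4  emit P2@[44:44],P3@[43:44]
pos 45 'a': at 7 ·f  emit P2@[45:45]
pos 46 'c': at 1 ·f
pos 47 'a': at 8  emit P2@[47:47],P3@[46:47]
pos 48 'b': at 11
pos 49 'c': at 12  emit P5@[46:49]
pos 50 'c': at 3 ·f
pos 51 'a': at 4  emit P2@[51:51],P3@[50:51]
pos 52 'c': at 9 ·f
pos 53 'b': at 10  emit P0@[52:53],P4@[50:53]
pos 54 'a': at 7 ·f  emit P2@[54:54]

Result: [[2,2],[2,3],[4,0],[4,4],[6,0],[8,0],[11,2],[11,3],[13,1],[13,5],[14,2],[14,3],[15,2],[19,2],[19,3],[21,1],[21,5],[22,0],[23,2],[25,2],[25,3],[26,2],[28,2],[28,3],[30,2],[30,3],[32,0],[32,4],[34,2],[34,3],[36,0],[36,4],[37,2],[40,2],[40,3],[42,1],[42,5],[44,2],[44,3],[45,2],[47,2],[47,3],[49,5],[51,2],[51,3],[53,0],[53,4],[54,2]]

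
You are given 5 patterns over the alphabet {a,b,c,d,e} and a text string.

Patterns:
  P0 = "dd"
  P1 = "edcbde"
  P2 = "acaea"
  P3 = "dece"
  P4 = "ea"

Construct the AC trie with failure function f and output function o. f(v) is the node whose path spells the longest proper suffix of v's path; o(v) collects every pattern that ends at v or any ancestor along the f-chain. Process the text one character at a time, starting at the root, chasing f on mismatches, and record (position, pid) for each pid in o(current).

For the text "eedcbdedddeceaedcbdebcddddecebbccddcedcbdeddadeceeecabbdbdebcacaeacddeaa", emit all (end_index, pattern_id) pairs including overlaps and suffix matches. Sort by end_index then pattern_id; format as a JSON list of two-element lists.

Build:
Trie (insert patterns):
  0='ε' goto a→9 d→1 e→3
  1='d' goto d→2 e→14
  2='dd' goto ·  ←P0
  3='e' goto a→17 d→4
  4='ed' goto c→5
  5='edc' goto b→6
  6='edcb' goto d→7
  7='edcbd' goto e→8
  8='edcbde' goto ·  ←P1
  9='a' goto c→10
  10='ac' goto a→11
  11='aca' goto e→12
  12='acae' goto a→13
  13='acaea' goto ·  ←P2
  14='de' goto c→15
  15='dec' goto e→16
  16='dece' goto ·  ←P3
  17='ea' goto ·  ←P4

Failure links (BFS by depth):
  n1('d'): parent n0 fail=0; on 'd' 0 → fail=0;  out ∅∪∅=∅
  n3('e'): parent n0 fail=0; on 'e' 0 → fail=0;  out ∅∪∅=∅
  n9('a'): parent n0 fail=0; on 'a' 0 → fail=0;  out ∅∪∅=∅
  n2('dd'): parent n1 fail=0; on 'd' 0 → fail=1;  out {0}∪∅={0}
  n4('ed'): parent n3 fail=0; on 'd' 0 → fail=1;  out ∅∪∅=∅
  n10('ac'): parent n9 fail=0; on 'c' 0 → fail=0;  out ∅∪∅=∅
  n14('de'): parent n1 fail=0; on 'e' 0 → fail=3;  out ∅∪∅=∅
  n17('ea'): parent n3 fail=0; on 'a' 0 → fail=9;  out {4}∪∅={4}
  n5('edc'): parent n4 fail=1; on 'c' 1→0 → fail=0;  out ∅∪∅=∅
  n11('aca'): parent n10 fail=0; on 'a' 0 → fail=9;  out ∅∪∅=∅
  n15('dec'): parent n14 fail=3; on 'c' 3→0 → fail=0;  out ∅∪∅=∅
  n6('edcb'): parent n5 fail=0; on 'b' 0 → fail=0;  out ∅∪∅=∅
  n12('acae'): parent n11 fail=9; on 'e' 9→0 → fail=3;  out ∅∪∅=∅
  n16('dece'): parent n15 fail=0; on 'e' 0 → fail=3;  out {3}∪∅={3}
  n7('edcbd'): parent n6 fail=0; on 'd' 0 → fail=1;  out ∅∪∅=∅
  n13('acaea'): parent n12 fail=3; on 'a' 3 → fail=17;  out {2}∪{4}={2,4}
  n8('edcbde'): parent n7 fail=1; on 'e' 1 → fail=14;  out {1}∪∅={1}

Scan:
pos 0 'e': at 3
pos 1 'e': at 3 (fail-walked)
pos 2 'd': at 4
pos 3 'c': at 5
pos 4 'b': at 6
pos 5 'd': at 7
pos 6 'e': at 8  emit P1@[1:6]
pos 7 'd': at 4 (fail-walked)
pos 8 'd': at 2 (fail-walked)  emit P0@[7:8]
pos 9 'd': at 2 (fail-walked)  emit P0@[8:9]
pos 10 'e': at 14 (fail-walked)
pos 11 'c': at 15
pos 12 'e': at 16  emit P3@[9:12]
pos 13 'a': at 17 (fail-walked)  emit P4@[12:13]
pos 14 'e': at 3 (fail-walked)
pos 15 'd': at 4
pos 16 'c': at 5
pos 17 'b': at 6
pos 18 'd': at 7
pos 19 'e': at 8  emit P1@[14:19]
pos 20 'b': at 0 (fail-walked)
pos 21 'c': at 0
pos 22 'd': at 1
pos 23 'd': at 2  emit P0@[22:23]
pos 24 'd': at 2 (fail-walked)  emit P0@[23:24]
pos 25 'd': at 2 (fail-walked)  emit P0@[24:25]
pos 26 'e': at 14 (fail-walked)
pos 27 'c': at 15
pos 28 'e': at 16  emit P3@[25:28]
pos 29 'b': at 0 (fail-walked)
pos 30 'b': at 0
pos 31 'c': at 0
pos 32 'c': at 0
pos 33 'd': at 1
pos 34 'd': at 2  emit P0@[33:34]
pos 35 'c': at 0 (fail-walked)
pos 36 'e': at 3
pos 37 'd': at 4
pos 38 'c': at 5
pos 39 'b': at 6
pos 40 'd': at 7
pos 41 'e': at 8  emit P1@[36:41]
pos 42 'd': at 4 (fail-walked)
pos 43 'd': at 2 (fail-walked)  emit P0@[42:43]
pos 44 'a': at 9 (fail-walked)
pos 45 'd': at 1 (fail-walked)
pos 46 'e': at 14
pos 47 'c': at 15
pos 48 'e': at 16  emit P3@[45:48]
pos 49 'e': at 3 (fail-walked)
pos 50 'e': at 3 (fail-walked)
pos 51 'c': at 0 (fail-walked)
pos 52 'a': at 9
pos 53 'b': at 0 (fail-walked)
pos 54 'b': at 0
pos 55 'd': at 1
pos 56 'b': at 0 (fail-walked)
pos 57 'd': at 1
pos 58 'e': at 14
pos 59 'b': at 0 (fail-walked)
pos 60 'c': at 0
pos 61 'a': at 9
pos 62 'c': at 10
pos 63 'a': at 11
pos 64 'e': at 12
pos 65 'a': at 13  emit P2@[61:65],P4@[64:65]
pos 66 'c': at 10 (fail-walked)
pos 67 'd': at 1 (fail-walked)
pos 68 'd': at 2  emit P0@[67:68]
pos 69 'e': at 14 (fail-walked)
pos 70 'a': at 17 (fail-walked)  emit P4@[69:70]
pos 71 'a': at 9 (fail-walked)

Result: [[6,1],[8,0],[9,0],[12,3],[13,4],[19,1],[23,0],[24,0],[25,0],[28,3],[34,0],[41,1],[43,0],[48,3],[65,2],[65,4],[68,0],[70,4]]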